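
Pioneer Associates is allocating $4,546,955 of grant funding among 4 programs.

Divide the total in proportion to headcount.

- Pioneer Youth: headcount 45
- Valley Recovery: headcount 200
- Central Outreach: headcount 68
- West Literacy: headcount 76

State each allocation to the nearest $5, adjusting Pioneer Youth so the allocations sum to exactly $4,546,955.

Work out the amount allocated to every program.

Sum of headcount: 389.
Pro-rata amounts: Pioneer Youth 45/389 × $4,546,955 = 525,997.37; Valley Recovery 200/389 × $4,546,955 = 2,337,766.07; Central Outreach 68/389 × $4,546,955 = 794,840.46; West Literacy 76/389 × $4,546,955 = 888,351.11.
Rounded to nearest $5: Pioneer Youth $525,995; Valley Recovery $2,337,765; Central Outreach $794,840; West Literacy $888,350. Sum = $4,546,950.
Difference $4,546,955 − $4,546,950 = +$5 applied to Pioneer Youth: Pioneer Youth becomes $526,000.

Pioneer Youth: $526,000; Valley Recovery: $2,337,765; Central Outreach: $794,840; West Literacy: $888,350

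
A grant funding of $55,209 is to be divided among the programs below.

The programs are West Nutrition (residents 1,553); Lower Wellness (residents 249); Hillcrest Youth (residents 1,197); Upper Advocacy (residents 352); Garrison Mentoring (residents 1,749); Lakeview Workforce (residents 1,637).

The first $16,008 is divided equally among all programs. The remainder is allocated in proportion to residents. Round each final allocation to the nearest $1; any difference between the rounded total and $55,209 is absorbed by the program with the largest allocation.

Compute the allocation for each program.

First tranche $16,008 split equally: $2,668 each.
Remainder $39,201 by residents (total 6,737): West Nutrition 9,036.54 → $9,037; Lower Wellness 1,448.87 → $1,449; Hillcrest Youth 6,965.06 → $6,965; Upper Advocacy 2,048.20 → $2,048; Garrison Mentoring 10,177.01 → $10,177; Lakeview Workforce 9,525.31 → $9,525.
Totals: West Nutrition $2,668 + $9,037 = $11,705; Lower Wellness $2,668 + $1,449 = $4,117; Hillcrest Youth $2,668 + $6,965 = $9,633; Upper Advocacy $2,668 + $2,048 = $4,716; Garrison Mentoring $2,668 + $10,177 = $12,845; Lakeview Workforce $2,668 + $9,525 = $12,193.

West Nutrition: $11,705 | Lower Wellness: $4,117 | Hillcrest Youth: $9,633 | Upper Advocacy: $4,716 | Garrison Mentoring: $12,845 | Lakeview Workforce: $12,193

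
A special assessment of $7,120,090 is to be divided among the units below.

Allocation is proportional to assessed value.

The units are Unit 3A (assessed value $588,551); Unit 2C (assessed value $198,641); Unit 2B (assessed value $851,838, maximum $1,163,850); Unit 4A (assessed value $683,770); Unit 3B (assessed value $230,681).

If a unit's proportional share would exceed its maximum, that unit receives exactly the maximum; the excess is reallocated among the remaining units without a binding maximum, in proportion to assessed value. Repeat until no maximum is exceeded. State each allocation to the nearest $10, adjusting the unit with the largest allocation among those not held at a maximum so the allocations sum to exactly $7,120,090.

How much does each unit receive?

Total assessed value = 2,553,481.
Pro-rata shares before constraints: Unit 3A 1,641,107.21; Unit 2C 553,887.73; Unit 2B 2,375,252.93; Unit 4A 1,906,614.52; Unit 3B 643,227.61.
Held at cap: Unit 2B ($1,163,850); balance $5,956,240 reallocated over remaining assessed value 1,701,643.
Shares after redistribution: Unit 3A 2,060,097.80 → $2,060,100; Unit 2C 695,300.64 → $695,300; Unit 4A 2,393,391.70 → $2,393,390; Unit 3B 807,449.86 → $807,450.

Unit 3A: $2,060,100 | Unit 2C: $695,300 | Unit 2B: $1,163,850 | Unit 4A: $2,393,390 | Unit 3B: $807,450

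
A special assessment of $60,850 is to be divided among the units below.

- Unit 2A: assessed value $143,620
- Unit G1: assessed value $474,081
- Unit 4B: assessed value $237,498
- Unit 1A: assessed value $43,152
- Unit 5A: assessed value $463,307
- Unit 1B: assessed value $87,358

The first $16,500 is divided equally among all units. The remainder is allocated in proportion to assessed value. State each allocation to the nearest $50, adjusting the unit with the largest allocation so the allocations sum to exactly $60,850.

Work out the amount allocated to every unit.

First tranche $16,500 split equally: $2,750 each.
Remainder $44,350 by assessed value (total 1,449,016): Unit 2A 4,395.77 → $4,400; Unit G1 14,510.19 → $14,500; Unit 4B 7,269.10 → $7,250; Unit 1A 1,320.75 → $1,300; Unit 5A 14,180.43 → $14,200; Unit 1B 2,673.76 → $2,650.
Rounding difference +$50 on remainder applied to Unit G1.
Totals: Unit 2A $2,750 + $4,400 = $7,150; Unit G1 $2,750 + $14,550 = $17,300; Unit 4B $2,750 + $7,250 = $10,000; Unit 1A $2,750 + $1,300 = $4,050; Unit 5A $2,750 + $14,200 = $16,950; Unit 1B $2,750 + $2,650 = $5,400.

Unit 2A: $7,150 · Unit G1: $17,300 · Unit 4B: $10,000 · Unit 1A: $4,050 · Unit 5A: $16,950 · Unit 1B: $5,400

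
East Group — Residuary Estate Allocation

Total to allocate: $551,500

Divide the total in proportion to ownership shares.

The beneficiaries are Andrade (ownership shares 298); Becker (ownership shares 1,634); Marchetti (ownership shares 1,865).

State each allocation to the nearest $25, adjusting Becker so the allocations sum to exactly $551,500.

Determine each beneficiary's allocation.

Ownership shares total: 3,797.
Unrounded shares: Andrade 298/3,797 × $551,500 = 43,283.38; Becker 1,634/3,797 × $551,500 = 237,332.37; Marchetti 1,865/3,797 × $551,500 = 270,884.25.
At nearest $25: Andrade $43,275; Becker $237,325; Marchetti $270,875. Sum = $551,475.
Difference $551,500 − $551,475 = +$25 applied to Becker: Becker becomes $237,350.

Andrade: $43,275; Becker: $237,350; Marchetti: $270,875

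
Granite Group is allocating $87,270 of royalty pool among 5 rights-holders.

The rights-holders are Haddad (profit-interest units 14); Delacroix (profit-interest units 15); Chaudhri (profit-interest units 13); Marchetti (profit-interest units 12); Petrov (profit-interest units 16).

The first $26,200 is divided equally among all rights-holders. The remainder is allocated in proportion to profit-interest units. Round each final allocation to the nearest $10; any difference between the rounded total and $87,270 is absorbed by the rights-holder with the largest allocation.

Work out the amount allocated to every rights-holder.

First tranche $26,200 split equally: $5,240 each.
Remainder $61,070 by profit-interest units (total 70): Haddad 12,214.00 → $12,210; Delacroix 13,086.43 → $13,090; Chaudhri 11,341.57 → $11,340; Marchetti 10,469.14 → $10,470; Petrov 13,958.86 → $13,960.
Totals: Haddad $5,240 + $12,210 = $17,450; Delacroix $5,240 + $13,090 = $18,330; Chaudhri $5,240 + $11,340 = $16,580; Marchetti $5,240 + $10,470 = $15,710; Petrov $5,240 + $13,960 = $19,200.

Haddad: $17,450 · Delacroix: $18,330 · Chaudhri: $16,580 · Marchetti: $15,710 · Petrov: $19,200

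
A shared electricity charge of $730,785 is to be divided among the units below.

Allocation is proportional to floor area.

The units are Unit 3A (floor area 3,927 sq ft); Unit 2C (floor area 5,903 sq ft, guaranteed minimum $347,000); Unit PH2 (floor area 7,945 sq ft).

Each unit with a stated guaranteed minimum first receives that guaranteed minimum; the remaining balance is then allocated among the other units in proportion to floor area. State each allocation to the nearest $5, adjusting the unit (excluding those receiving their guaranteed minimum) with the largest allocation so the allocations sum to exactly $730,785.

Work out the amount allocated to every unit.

Fund the minimums — Unit 2C $347,000. Balance $383,785.
Balance split over remaining floor area 11,872: Unit 3A 126,947.75 → $126,950; Unit PH2 256,837.25 → $256,835.

Unit 3A: $126,950 | Unit 2C: $347,000 | Unit PH2: $256,835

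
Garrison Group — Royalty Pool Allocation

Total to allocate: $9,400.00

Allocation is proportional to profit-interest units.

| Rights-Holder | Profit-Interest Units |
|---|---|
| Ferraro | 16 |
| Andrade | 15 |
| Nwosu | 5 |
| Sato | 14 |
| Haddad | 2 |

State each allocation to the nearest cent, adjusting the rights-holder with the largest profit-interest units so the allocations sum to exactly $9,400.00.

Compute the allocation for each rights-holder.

Total profit-interest units = 16 + 15 + 5 + 14 + 2 = 52.
Unrounded shares: Ferraro 2,892.3077; Andrade 2,711.5385; Nwosu 903.8462; Sato 2,530.7692; Haddad 361.5385.
After rounding (cent): Ferraro $2,892.31; Andrade $2,711.54; Nwosu $903.85; Sato $2,530.77; Haddad $361.54. Sum = $9,400.01.
Difference $9,400.00 − $9,400.01 = −$0.01 applied to largest profit-interest units (Ferraro): Ferraro becomes $2,892.30.

Ferraro: $2,892.30; Andrade: $2,711.54; Nwosu: $903.85; Sato: $2,530.77; Haddad: $361.54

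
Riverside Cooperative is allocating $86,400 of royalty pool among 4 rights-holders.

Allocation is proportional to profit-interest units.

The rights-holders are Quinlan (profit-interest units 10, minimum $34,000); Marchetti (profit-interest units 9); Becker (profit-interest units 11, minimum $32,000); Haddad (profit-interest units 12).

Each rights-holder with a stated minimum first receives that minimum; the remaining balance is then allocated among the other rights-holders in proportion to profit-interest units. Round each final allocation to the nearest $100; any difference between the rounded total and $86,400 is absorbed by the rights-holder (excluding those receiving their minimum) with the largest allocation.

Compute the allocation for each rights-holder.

Quinlan: $34,000 · Marchetti: $8,700 · Becker: $32,000 · Haddad: $11,700

Minimums first: Quinlan $34,000; Becker $32,000. Remaining pool $20,400.
Remaining pool split over remaining profit-interest units 21: Marchetti 8,742.86 → $8,700; Haddad 11,657.14 → $11,700.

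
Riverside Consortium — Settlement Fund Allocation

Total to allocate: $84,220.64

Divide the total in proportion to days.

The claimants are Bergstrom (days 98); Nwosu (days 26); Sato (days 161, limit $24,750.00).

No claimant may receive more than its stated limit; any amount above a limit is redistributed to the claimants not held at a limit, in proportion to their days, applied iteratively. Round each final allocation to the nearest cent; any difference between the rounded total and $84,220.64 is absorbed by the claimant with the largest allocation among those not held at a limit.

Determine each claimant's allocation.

Days total: 285.
Unconstrained shares: Bergstrom 28,960.0797; Nwosu 7,683.2865; Sato 47,577.2738.
Cap binds for Sato ($24,750.00); balance $59,470.64 reallocated over remaining days 124.
Shares after redistribution: Bergstrom 47,000.9897 → $47,000.99; Nwosu 12,469.6503 → $12,469.65.

Bergstrom: $47,000.99; Nwosu: $12,469.65; Sato: $24,750.00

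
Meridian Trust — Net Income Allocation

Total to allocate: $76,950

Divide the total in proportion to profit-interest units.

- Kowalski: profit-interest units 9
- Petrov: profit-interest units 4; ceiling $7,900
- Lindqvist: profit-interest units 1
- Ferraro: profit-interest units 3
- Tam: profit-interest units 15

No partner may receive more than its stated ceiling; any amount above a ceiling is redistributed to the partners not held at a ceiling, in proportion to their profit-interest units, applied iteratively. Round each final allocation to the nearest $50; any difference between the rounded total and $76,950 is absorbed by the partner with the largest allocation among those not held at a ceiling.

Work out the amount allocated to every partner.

Kowalski: $22,200 · Petrov: $7,900 · Lindqvist: $2,450 · Ferraro: $7,400 · Tam: $37,000

Total profit-interest units = 32.
Proportional shares (ignoring caps): Kowalski 21,642.19; Petrov 9,618.75; Lindqvist 2,404.69; Ferraro 7,214.06; Tam 36,070.31.
Capped: Petrov ($7,900); remaining pool $69,050 reallocated over remaining profit-interest units 28.
Remaining shares: Kowalski 22,194.64 → $22,200; Lindqvist 2,466.07 → $2,450; Ferraro 7,398.21 → $7,400; Tam 36,991.07 → $37,000.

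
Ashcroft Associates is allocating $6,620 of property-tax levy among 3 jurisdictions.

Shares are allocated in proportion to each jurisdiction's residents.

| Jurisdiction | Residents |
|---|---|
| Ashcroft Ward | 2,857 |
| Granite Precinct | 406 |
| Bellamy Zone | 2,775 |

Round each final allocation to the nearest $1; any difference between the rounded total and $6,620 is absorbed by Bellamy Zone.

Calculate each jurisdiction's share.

Ashcroft Ward: $3,132 · Granite Precinct: $445 · Bellamy Zone: $3,043

Residents total: 6,038.
Raw shares: Ashcroft Ward 2,857/6,038 × $6,620 = 3,132.38; Granite Precinct 406/6,038 × $6,620 = 445.13; Bellamy Zone 2,775/6,038 × $6,620 = 3,042.48.
At nearest $1: Ashcroft Ward $3,132; Granite Precinct $445; Bellamy Zone $3,042. Sum = $6,619.
Difference $6,620 − $6,619 = +$1 applied to Bellamy Zone: Bellamy Zone becomes $3,043.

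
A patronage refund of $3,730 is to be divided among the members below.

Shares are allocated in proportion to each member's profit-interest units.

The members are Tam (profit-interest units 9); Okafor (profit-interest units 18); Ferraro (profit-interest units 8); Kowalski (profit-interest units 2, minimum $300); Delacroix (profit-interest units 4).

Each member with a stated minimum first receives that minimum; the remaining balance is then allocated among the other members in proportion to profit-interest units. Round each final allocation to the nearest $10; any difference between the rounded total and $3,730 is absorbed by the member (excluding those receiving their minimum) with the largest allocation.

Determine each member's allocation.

Tam: $790 | Okafor: $1,590 | Ferraro: $700 | Kowalski: $300 | Delacroix: $350

Fund the minimums — Kowalski $300. Balance $3,430.
Balance split over remaining profit-interest units 39: Tam 791.54 → $790; Okafor 1,583.08 → $1,580; Ferraro 703.59 → $700; Delacroix 351.79 → $350.
Rounding difference +$10 applied to Okafor → $1,590.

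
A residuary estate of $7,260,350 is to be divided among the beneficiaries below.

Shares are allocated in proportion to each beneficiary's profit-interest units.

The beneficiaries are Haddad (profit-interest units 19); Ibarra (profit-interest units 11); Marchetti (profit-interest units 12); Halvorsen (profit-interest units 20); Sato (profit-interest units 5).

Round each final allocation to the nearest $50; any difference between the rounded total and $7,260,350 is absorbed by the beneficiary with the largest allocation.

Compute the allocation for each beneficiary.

Haddad: $2,058,900 · Ibarra: $1,192,000 · Marchetti: $1,300,350 · Halvorsen: $2,167,300 · Sato: $541,800

Sum of profit-interest units: 67.
Pro-rata amounts: Haddad 19/67 × $7,260,350 = 2,058,905.22; Ibarra 11/67 × $7,260,350 = 1,191,997.76; Marchetti 12/67 × $7,260,350 = 1,300,361.19; Halvorsen 20/67 × $7,260,350 = 2,167,268.66; Sato 5/67 × $7,260,350 = 541,817.16.
Rounded to nearest $50: Haddad $2,058,900; Ibarra $1,192,000; Marchetti $1,300,350; Halvorsen $2,167,250; Sato $541,800. Sum = $7,260,300.
Difference $7,260,350 − $7,260,300 = +$50 applied to largest allocation (Halvorsen): Halvorsen becomes $2,167,300.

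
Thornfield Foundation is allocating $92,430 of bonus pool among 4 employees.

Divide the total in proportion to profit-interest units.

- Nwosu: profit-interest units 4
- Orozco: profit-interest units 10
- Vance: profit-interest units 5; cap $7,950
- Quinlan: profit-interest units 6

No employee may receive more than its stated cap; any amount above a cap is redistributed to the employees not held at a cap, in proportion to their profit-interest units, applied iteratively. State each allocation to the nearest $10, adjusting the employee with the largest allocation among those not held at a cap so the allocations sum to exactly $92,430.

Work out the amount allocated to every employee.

Nwosu: $16,900 · Orozco: $42,240 · Vance: $7,950 · Quinlan: $25,340

Total profit-interest units = 25.
Pro-rata shares before constraints: Nwosu 14,788.80; Orozco 36,972.00; Vance 18,486.00; Quinlan 22,183.20.
Capped: Vance ($7,950); residual $84,480 reallocated over remaining profit-interest units 20.
Redistributed shares: Nwosu 16,896.00 → $16,900; Orozco 42,240.00 → $42,240; Quinlan 25,344.00 → $25,340.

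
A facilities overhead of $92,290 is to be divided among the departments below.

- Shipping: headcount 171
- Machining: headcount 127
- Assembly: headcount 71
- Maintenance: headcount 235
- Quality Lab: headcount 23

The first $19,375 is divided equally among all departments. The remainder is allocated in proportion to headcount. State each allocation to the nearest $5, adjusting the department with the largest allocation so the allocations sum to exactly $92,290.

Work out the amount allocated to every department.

Shipping: $23,760 | Machining: $18,645 | Assembly: $12,130 | Maintenance: $31,205 | Quality Lab: $6,550

Equal tier: $19,375 ÷ 5 = $3,875 apiece.
Remainder $72,915 by headcount (total 627): Shipping 19,885.91 → $19,885; Machining 14,769.07 → $14,770; Assembly 8,256.72 → $8,255; Maintenance 27,328.59 → $27,330; Quality Lab 2,674.71 → $2,675.
Totals: Shipping $3,875 + $19,885 = $23,760; Machining $3,875 + $14,770 = $18,645; Assembly $3,875 + $8,255 = $12,130; Maintenance $3,875 + $27,330 = $31,205; Quality Lab $3,875 + $2,675 = $6,550.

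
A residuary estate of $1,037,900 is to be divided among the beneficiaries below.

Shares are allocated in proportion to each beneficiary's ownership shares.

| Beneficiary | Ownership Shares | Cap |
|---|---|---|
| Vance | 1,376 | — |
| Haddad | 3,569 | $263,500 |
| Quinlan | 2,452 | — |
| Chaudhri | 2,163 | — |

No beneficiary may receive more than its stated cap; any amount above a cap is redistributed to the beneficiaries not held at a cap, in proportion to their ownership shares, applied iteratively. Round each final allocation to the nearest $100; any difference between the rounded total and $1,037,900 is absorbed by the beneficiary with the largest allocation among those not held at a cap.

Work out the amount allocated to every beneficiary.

Total ownership shares = 9,560.
Pro-rata shares before constraints: Vance 149,388.12; Haddad 387,475.43; Quinlan 266,206.15; Chaudhri 234,830.30.
Held at cap: Haddad ($263,500); residual $774,400 reallocated over remaining ownership shares 5,991.
Shares after redistribution: Vance 177,862.53 → $177,900; Quinlan 316,946.89 → $316,900; Chaudhri 279,590.59 → $279,600.

Vance: $177,900 · Haddad: $263,500 · Quinlan: $316,900 · Chaudhri: $279,600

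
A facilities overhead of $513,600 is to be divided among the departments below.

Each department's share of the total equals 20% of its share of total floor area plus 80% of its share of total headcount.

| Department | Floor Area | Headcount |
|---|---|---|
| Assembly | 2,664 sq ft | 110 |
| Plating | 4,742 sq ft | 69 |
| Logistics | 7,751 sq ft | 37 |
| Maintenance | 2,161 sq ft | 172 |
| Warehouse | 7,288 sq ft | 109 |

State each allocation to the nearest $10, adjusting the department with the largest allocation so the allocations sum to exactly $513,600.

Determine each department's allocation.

Floor area total 24,606; headcount total 497.
Composite weights (20% floor area + 80% headcount): Assembly 0.1987; Plating 0.1496; Logistics 0.1226; Maintenance 0.2944; Warehouse 0.2347.
Unrounded shares: Assembly 102,060.35; Plating 76,839.62; Logistics 62,945.91; Maintenance 151,217.19; Warehouse 120,536.94.
At nearest $10: Assembly $102,060; Plating $76,840; Logistics $62,950; Maintenance $151,220; Warehouse $120,540. Sum = $513,610.
Difference $513,600 − $513,610 = −$10 applied to largest allocation (Maintenance): Maintenance becomes $151,210.

Assembly: $102,060 · Plating: $76,840 · Logistics: $62,950 · Maintenance: $151,210 · Warehouse: $120,540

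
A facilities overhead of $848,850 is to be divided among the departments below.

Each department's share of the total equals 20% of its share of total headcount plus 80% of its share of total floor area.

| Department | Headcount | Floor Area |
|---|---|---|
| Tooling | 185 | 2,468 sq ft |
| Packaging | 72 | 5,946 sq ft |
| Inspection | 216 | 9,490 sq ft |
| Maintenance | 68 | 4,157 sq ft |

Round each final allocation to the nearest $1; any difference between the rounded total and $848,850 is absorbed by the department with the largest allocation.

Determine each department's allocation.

Tooling: $134,024 · Packaging: $205,623 · Inspection: $359,904 · Maintenance: $149,299

Headcount total 541; floor area total 22,061.
Composite weights (20% headcount + 80% floor area): Tooling 0.1579; Packaging 0.2422; Inspection 0.4240; Maintenance 0.1759.
Proportional shares: Tooling 134,024.22; Packaging 205,623.47; Inspection 359,902.92; Maintenance 149,299.38.
Rounded to nearest $1: Tooling $134,024; Packaging $205,623; Inspection $359,903; Maintenance $149,299. Sum = $848,849.
Difference $848,850 − $848,849 = +$1 applied to largest allocation (Inspection): Inspection becomes $359,904.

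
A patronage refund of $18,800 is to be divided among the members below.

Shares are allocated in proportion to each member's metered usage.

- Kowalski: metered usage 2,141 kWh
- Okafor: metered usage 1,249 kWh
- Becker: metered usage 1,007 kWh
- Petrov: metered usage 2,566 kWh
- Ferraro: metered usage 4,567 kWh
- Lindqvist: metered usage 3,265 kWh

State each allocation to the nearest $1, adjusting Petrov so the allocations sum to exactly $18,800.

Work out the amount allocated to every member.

Metered usage total: 14,795.
Raw shares: Kowalski 2,141/14,795 × $18,800 = 2,720.57; Okafor 1,249/14,795 × $18,800 = 1,587.10; Becker 1,007/14,795 × $18,800 = 1,279.59; Petrov 2,566/14,795 × $18,800 = 3,260.62; Ferraro 4,567/14,795 × $18,800 = 5,803.28; Lindqvist 3,265/14,795 × $18,800 = 4,148.83.
At nearest $1: Kowalski $2,721; Okafor $1,587; Becker $1,280; Petrov $3,261; Ferraro $5,803; Lindqvist $4,149. Sum = $18,801.
Difference $18,800 − $18,801 = −$1 applied to Petrov: Petrov becomes $3,260.

Kowalski: $2,721 | Okafor: $1,587 | Becker: $1,280 | Petrov: $3,260 | Ferraro: $5,803 | Lindqvist: $4,149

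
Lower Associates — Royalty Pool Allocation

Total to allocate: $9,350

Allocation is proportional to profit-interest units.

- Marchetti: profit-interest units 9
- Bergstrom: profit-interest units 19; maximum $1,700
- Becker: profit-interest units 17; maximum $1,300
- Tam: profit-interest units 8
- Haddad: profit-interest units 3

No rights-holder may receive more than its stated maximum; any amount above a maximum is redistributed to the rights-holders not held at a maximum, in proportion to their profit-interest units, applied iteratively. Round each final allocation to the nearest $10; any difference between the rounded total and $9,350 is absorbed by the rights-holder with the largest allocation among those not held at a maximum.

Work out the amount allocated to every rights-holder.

Combined profit-interest units = 56.
Proportional shares (ignoring caps): Marchetti 1,502.68; Bergstrom 3,172.32; Becker 2,838.39; Tam 1,335.71; Haddad 500.89.
Capped: Bergstrom ($1,700), Becker ($1,300); remaining pool $6,350 reallocated over remaining profit-interest units 20.
Redistributed shares: Marchetti 2,857.50 → $2,860; Tam 2,540.00 → $2,540; Haddad 952.50 → $950.

Marchetti: $2,860 · Bergstrom: $1,700 · Becker: $1,300 · Tam: $2,540 · Haddad: $950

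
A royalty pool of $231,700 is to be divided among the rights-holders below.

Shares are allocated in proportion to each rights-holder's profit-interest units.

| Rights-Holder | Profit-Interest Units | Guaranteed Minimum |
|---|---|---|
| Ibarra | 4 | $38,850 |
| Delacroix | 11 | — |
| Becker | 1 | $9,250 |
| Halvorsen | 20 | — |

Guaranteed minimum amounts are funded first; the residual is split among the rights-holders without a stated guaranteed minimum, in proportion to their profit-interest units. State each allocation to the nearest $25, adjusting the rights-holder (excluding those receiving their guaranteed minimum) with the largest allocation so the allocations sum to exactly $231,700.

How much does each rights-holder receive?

Minimums first: Ibarra $38,850; Becker $9,250. Residual $183,600.
Residual split over remaining profit-interest units 31: Delacroix 65,148.39 → $65,150; Halvorsen 118,451.61 → $118,450.

Ibarra: $38,850; Delacroix: $65,150; Becker: $9,250; Halvorsen: $118,450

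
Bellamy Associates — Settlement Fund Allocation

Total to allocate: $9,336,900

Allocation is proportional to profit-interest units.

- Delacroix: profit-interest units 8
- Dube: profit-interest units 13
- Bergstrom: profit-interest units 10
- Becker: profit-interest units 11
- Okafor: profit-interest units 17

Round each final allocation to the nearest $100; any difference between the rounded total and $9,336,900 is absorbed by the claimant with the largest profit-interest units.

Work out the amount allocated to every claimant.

Delacroix: $1,266,000 · Dube: $2,057,300 · Bergstrom: $1,582,500 · Becker: $1,740,800 · Okafor: $2,690,300

Combined profit-interest units = 8 + 13 + 10 + 11 + 17 = 59.
Raw shares: Delacroix 1,266,020.34; Dube 2,057,283.05; Bergstrom 1,582,525.42; Becker 1,740,777.97; Okafor 2,690,293.22.
After rounding ($100): Delacroix $1,266,000; Dube $2,057,300; Bergstrom $1,582,500; Becker $1,740,800; Okafor $2,690,300. Sum = $9,336,900.
No rounding difference to absorb.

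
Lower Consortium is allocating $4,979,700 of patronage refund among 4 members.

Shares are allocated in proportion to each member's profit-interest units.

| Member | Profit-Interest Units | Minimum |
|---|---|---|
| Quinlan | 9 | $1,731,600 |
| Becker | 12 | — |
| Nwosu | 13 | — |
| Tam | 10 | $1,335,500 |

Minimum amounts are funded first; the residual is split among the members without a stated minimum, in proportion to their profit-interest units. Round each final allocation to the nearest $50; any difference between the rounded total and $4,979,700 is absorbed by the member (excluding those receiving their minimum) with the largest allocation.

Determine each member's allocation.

Guaranteed amounts: Quinlan $1,731,600; Tam $1,335,500. Remaining pool $1,912,600.
Remaining pool split over remaining profit-interest units 25: Becker 918,048.00 → $918,050; Nwosu 994,552.00 → $994,550.

Quinlan: $1,731,600; Becker: $918,050; Nwosu: $994,550; Tam: $1,335,500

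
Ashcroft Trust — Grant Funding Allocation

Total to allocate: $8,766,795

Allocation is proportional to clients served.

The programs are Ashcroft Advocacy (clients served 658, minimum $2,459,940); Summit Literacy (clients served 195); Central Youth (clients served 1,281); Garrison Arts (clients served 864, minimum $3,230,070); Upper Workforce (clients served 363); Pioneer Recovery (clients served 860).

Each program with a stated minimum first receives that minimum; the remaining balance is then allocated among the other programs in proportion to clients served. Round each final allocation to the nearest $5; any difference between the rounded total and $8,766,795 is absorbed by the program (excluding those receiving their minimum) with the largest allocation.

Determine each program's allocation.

Guaranteed amounts: Ashcroft Advocacy $2,459,940; Garrison Arts $3,230,070. Balance $3,076,785.
Balance split over remaining clients served 2,699: Summit Literacy 222,294.58 → $222,295; Central Youth 1,460,304.40 → $1,460,305; Upper Workforce 413,809.91 → $413,810; Pioneer Recovery 980,376.10 → $980,375.

Ashcroft Advocacy: $2,459,940 · Summit Literacy: $222,295 · Central Youth: $1,460,305 · Garrison Arts: $3,230,070 · Upper Workforce: $413,810 · Pioneer Recovery: $980,375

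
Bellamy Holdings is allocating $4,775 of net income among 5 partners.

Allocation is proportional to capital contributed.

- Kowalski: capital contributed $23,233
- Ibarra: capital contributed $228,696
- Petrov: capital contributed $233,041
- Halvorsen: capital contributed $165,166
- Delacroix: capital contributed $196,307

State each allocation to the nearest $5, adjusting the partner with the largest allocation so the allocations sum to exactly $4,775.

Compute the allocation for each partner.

Combined capital contributed = 846,443.
Pro-rata amounts: Kowalski 23,233/846,443 × $4,775 = 131.06; Ibarra 228,696/846,443 × $4,775 = 1,290.13; Petrov 233,041/846,443 × $4,775 = 1,314.64; Halvorsen 165,166/846,443 × $4,775 = 931.74; Delacroix 196,307/846,443 × $4,775 = 1,107.42.
Rounded to nearest $5: Kowalski $130; Ibarra $1,290; Petrov $1,315; Halvorsen $930; Delacroix $1,105. Sum = $4,770.
Difference $4,775 − $4,770 = +$5 applied to largest allocation (Petrov): Petrov becomes $1,320.

Kowalski: $130; Ibarra: $1,290; Petrov: $1,320; Halvorsen: $930; Delacroix: $1,105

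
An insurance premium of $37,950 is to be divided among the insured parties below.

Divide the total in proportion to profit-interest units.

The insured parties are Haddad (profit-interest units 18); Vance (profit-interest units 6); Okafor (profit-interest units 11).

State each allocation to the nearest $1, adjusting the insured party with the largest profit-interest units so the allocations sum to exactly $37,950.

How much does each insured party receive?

Combined profit-interest units = 18 + 6 + 11 = 35.
Unrounded shares: Haddad 19,517.14; Vance 6,505.71; Okafor 11,927.14.
Rounded to nearest $1: Haddad $19,517; Vance $6,506; Okafor $11,927. Sum = $37,950.
Rounded total matches; no reconciliation needed.

Haddad: $19,517; Vance: $6,506; Okafor: $11,927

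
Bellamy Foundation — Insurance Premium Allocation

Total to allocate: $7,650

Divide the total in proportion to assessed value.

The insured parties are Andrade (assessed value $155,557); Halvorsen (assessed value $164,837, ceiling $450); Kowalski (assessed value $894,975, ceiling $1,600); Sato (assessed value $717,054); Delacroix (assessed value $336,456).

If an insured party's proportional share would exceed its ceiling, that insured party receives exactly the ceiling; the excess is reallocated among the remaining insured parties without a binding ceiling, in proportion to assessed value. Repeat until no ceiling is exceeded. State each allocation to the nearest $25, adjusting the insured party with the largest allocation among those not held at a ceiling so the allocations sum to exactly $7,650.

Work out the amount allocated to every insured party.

Andrade: $725; Halvorsen: $450; Kowalski: $1,600; Sato: $3,325; Delacroix: $1,550

Total assessed value = 2,268,879.
Proportional shares (ignoring caps): Andrade 524.49; Halvorsen 555.78; Kowalski 3,017.60; Sato 2,417.70; Delacroix 1,134.43.
Cap binds for Halvorsen ($450), Kowalski ($1,600); remaining pool $5,600 reallocated over remaining assessed value 1,209,067.
Shares after redistribution: Andrade 720.49 → $725; Sato 3,321.16 → $3,325; Delacroix 1,558.35 → $1,550.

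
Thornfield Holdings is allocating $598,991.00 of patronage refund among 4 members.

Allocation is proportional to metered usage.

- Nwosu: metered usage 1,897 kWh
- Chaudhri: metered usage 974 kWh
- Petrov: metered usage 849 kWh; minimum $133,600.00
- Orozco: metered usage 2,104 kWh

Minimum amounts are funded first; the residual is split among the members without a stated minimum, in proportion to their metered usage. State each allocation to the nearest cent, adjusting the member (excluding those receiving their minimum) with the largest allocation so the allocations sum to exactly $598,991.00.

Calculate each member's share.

Nwosu: $177,456.63 | Chaudhri: $91,113.74 | Petrov: $133,600.00 | Orozco: $196,820.63

Fund the minimums — Petrov $133,600.00. Residual $465,391.00.
Residual split over remaining metered usage 4,975: Nwosu 177,456.6285 → $177,456.63; Chaudhri 91,113.7355 → $91,113.74; Orozco 196,820.6360 → $196,820.64.
Rounding difference −$0.01 applied to Orozco → $196,820.63.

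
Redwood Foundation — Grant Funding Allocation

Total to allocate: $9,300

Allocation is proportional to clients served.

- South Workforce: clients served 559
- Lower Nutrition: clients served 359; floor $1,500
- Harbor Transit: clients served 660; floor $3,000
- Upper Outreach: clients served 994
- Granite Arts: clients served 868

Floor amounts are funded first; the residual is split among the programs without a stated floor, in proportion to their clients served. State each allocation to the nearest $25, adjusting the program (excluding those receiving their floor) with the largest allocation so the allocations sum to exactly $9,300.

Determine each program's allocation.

South Workforce: $1,100 · Lower Nutrition: $1,500 · Harbor Transit: $3,000 · Upper Outreach: $1,975 · Granite Arts: $1,725

Minimums first: Lower Nutrition $1,500; Harbor Transit $3,000. Remaining pool $4,800.
Remaining pool split over remaining clients served 2,421: South Workforce 1,108.30 → $1,100; Upper Outreach 1,970.76 → $1,975; Granite Arts 1,720.94 → $1,725.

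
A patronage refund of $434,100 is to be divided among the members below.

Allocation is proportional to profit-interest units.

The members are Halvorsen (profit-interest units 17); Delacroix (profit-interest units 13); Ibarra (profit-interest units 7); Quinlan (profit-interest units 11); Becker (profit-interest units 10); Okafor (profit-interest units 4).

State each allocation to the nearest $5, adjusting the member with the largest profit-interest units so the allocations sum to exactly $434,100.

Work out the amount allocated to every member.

Halvorsen: $119,030 | Delacroix: $91,020 | Ibarra: $49,010 | Quinlan: $77,020 | Becker: $70,015 | Okafor: $28,005

Profit-interest units total: 62.
Proportional shares: Halvorsen 17/62 × $434,100 = 119,027.42; Delacroix 13/62 × $434,100 = 91,020.97; Ibarra 7/62 × $434,100 = 49,011.29; Quinlan 11/62 × $434,100 = 77,017.74; Becker 10/62 × $434,100 = 70,016.13; Okafor 4/62 × $434,100 = 28,006.45.
After rounding ($5): Halvorsen $119,025; Delacroix $91,020; Ibarra $49,010; Quinlan $77,020; Becker $70,015; Okafor $28,005. Sum = $434,095.
Difference $434,100 − $434,095 = +$5 applied to largest profit-interest units (Halvorsen): Halvorsen becomes $119,030.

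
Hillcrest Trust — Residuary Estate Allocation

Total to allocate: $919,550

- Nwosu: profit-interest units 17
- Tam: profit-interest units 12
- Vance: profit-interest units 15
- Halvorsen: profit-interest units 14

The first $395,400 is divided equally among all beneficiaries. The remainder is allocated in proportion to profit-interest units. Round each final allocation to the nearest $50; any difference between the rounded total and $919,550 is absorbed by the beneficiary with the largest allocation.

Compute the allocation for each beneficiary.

Nwosu: $252,500; Tam: $207,300; Vance: $234,400; Halvorsen: $225,350

$395,400 shared equally gives $98,850 per beneficiary.
Remainder $524,150 by profit-interest units (total 58): Nwosu 153,630.17 → $153,650; Tam 108,444.83 → $108,450; Vance 135,556.03 → $135,550; Halvorsen 126,518.97 → $126,500.
Totals: Nwosu $98,850 + $153,650 = $252,500; Tam $98,850 + $108,450 = $207,300; Vance $98,850 + $135,550 = $234,400; Halvorsen $98,850 + $126,500 = $225,350.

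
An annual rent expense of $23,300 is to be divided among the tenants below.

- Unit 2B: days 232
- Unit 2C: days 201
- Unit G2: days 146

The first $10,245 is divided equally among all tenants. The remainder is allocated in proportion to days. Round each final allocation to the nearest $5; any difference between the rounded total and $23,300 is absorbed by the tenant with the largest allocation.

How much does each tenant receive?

Unit 2B: $8,650; Unit 2C: $7,945; Unit G2: $6,705

$10,245 shared equally gives $3,415 per tenant.
Remainder $13,055 by days (total 579): Unit 2B 5,231.02 → $5,230; Unit 2C 4,532.05 → $4,530; Unit G2 3,291.93 → $3,290.
Rounding difference +$5 on remainder applied to Unit 2B.
Totals: Unit 2B $3,415 + $5,235 = $8,650; Unit 2C $3,415 + $4,530 = $7,945; Unit G2 $3,415 + $3,290 = $6,705.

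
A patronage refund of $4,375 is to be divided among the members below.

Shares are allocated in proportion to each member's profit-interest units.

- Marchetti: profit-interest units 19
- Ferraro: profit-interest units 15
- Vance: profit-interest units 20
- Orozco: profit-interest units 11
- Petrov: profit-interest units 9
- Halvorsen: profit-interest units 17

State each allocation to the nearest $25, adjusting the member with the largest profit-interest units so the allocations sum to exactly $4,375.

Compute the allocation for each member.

Total profit-interest units = 19 + 15 + 20 + 11 + 9 + 17 = 91.
Raw shares: Marchetti 913.46; Ferraro 721.15; Vance 961.54; Orozco 528.85; Petrov 432.69; Halvorsen 817.31.
After rounding ($25): Marchetti $925; Ferraro $725; Vance $950; Orozco $525; Petrov $425; Halvorsen $825. Sum = $4,375.
No rounding difference to absorb.

Marchetti: $925 | Ferraro: $725 | Vance: $950 | Orozco: $525 | Petrov: $425 | Halvorsen: $825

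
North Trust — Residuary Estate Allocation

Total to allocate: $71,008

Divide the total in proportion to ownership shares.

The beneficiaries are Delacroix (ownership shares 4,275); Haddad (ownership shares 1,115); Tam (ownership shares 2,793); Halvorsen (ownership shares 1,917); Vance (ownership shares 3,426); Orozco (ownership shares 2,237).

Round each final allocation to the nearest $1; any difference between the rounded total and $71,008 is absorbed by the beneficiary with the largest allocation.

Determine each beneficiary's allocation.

Delacroix: $19,257 | Haddad: $5,023 | Tam: $12,582 | Halvorsen: $8,636 | Vance: $15,433 | Orozco: $10,077

Total ownership shares = 15,763.
Unrounded shares: Delacroix 4,275/15,763 × $71,008 = 19,257.70; Haddad 1,115/15,763 × $71,008 = 5,022.77; Tam 2,793/15,763 × $71,008 = 12,581.70; Halvorsen 1,917/15,763 × $71,008 = 8,635.56; Vance 3,426/15,763 × $71,008 = 15,433.19; Orozco 2,237/15,763 × $71,008 = 10,077.07.
Rounded to nearest $1: Delacroix $19,258; Haddad $5,023; Tam $12,582; Halvorsen $8,636; Vance $15,433; Orozco $10,077. Sum = $71,009.
Difference $71,008 − $71,009 = −$1 applied to largest allocation (Delacroix): Delacroix becomes $19,257.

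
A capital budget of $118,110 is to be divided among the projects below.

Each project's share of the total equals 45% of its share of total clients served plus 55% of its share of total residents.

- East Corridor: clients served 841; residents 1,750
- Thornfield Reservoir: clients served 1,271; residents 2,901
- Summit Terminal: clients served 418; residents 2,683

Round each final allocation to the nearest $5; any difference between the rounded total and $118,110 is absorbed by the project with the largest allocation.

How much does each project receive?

East Corridor: $33,170; Thornfield Reservoir: $52,395; Summit Terminal: $32,545

Clients served total 2,530; residents total 7,334.
Blended shares (45% clients served + 55% residents): East Corridor 0.2808; Thornfield Reservoir 0.4436; Summit Terminal 0.2756.
Pro-rata amounts: East Corridor 33,168.01; Thornfield Reservoir 52,396.24; Summit Terminal 32,545.75.
After rounding ($5): East Corridor $33,170; Thornfield Reservoir $52,395; Summit Terminal $32,545. Sum = $118,110.
Sum already equals the total — no adjustment.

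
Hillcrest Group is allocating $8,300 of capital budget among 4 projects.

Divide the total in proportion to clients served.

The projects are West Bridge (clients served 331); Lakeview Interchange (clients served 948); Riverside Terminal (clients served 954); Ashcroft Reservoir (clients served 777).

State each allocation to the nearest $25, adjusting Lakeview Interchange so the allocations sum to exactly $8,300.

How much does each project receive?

Combined clients served = 3,010.
Unrounded shares: West Bridge 331/3,010 × $8,300 = 912.72; Lakeview Interchange 948/3,010 × $8,300 = 2,614.09; Riverside Terminal 954/3,010 × $8,300 = 2,630.63; Ashcroft Reservoir 777/3,010 × $8,300 = 2,142.56.
After rounding ($25): West Bridge $925; Lakeview Interchange $2,625; Riverside Terminal $2,625; Ashcroft Reservoir $2,150. Sum = $8,325.
Difference $8,300 − $8,325 = −$25 applied to Lakeview Interchange: Lakeview Interchange becomes $2,600.

West Bridge: $925 · Lakeview Interchange: $2,600 · Riverside Terminal: $2,625 · Ashcroft Reservoir: $2,150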